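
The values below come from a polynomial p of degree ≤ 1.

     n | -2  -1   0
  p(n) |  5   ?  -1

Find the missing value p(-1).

The 2 known points determine the degree-1 polynomial uniquely.
Write p(n) = an + b. Substituting each data point gives a linear system:
  -2a + b = 5
  b = -1
Solving the system yields a = -3, b = -1.
So p(n) = -3n - 1.
Then p(-1) = 2.

2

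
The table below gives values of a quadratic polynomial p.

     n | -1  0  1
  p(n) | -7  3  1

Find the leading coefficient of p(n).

-6

Write p(n) = an^2 + bn + c. Substituting each data point gives a linear system:
  a - b + c = -7
  c = 3
  a + b + c = 1
Solving the system yields a = -6, b = 4, c = 3.
So p(n) = -6n² + 4n + 3.
The leading coefficient is -6.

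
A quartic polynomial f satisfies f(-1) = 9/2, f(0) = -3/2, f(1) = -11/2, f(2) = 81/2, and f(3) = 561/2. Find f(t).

f(t) = 4t^4 - 3t^2 - 5t - 3/2

Write f(t) = at^4 + bt^3 + ct^2 + dt + e. Substituting each data point gives a linear system:
  a - b + c - d + e = 9/2
  e = -3/2
  a + b + c + d + e = -11/2
  16a + 8b + 4c + 2d + e = 81/2
  81a + 27b + 9c + 3d + e = 561/2
Solving the system yields a = 4, b = 0, c = -3, d = -5, e = -3/2.
So f(t) = 4t⁴ - 3t² - 5t - 3/2.
Check: f(2) = 81/2. ✓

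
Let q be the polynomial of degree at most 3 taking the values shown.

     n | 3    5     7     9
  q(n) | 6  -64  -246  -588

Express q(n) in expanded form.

q(n) = -n^3 + n^2 + 6n + 6

Write q(n) = an^3 + bn^2 + cn + d. Substituting each data point gives a linear system:
  27a + 9b + 3c + d = 6
  125a + 25b + 5c + d = -64
  343a + 49b + 7c + d = -246
  729a + 81b + 9c + d = -588
Solving the system yields a = -1, b = 1, c = 6, d = 6.
So q(n) = -n^3 + n^2 + 6n + 6.
Check: q(5) = -64. ✓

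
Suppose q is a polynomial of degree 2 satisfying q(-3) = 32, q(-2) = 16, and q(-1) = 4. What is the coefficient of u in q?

-6

Write q(u) = au^2 + bu + c. Substituting each data point gives a linear system:
  9a - 3b + c = 32
  4a - 2b + c = 16
  a - b + c = 4
Solving the system yields a = 2, b = -6, c = -4.
So q(u) = 2u² - 6u - 4.
The coefficient of u is -6.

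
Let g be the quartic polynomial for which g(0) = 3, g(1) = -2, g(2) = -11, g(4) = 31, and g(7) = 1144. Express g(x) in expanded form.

g(x) = x^4 - 4x^3 + 3x^2 - 5x + 3

Using the Lagrange interpolation formula with nodes 0, 1, 2, 4, 7:
  L_0(x) = (x - 1)(x - 2)(x - 4)(x - 7) / 56
  L_1(x) = x(x - 2)(x - 4)(x - 7) / -18
  L_2(x) = x(x - 1)(x - 4)(x - 7) / 20
  L_3(x) = x(x - 1)(x - 2)(x - 7) / -72
  L_4(x) = x(x - 1)(x - 2)(x - 4) / 630
Then g(x) = 3·L_0(x) - 2·L_1(x) - 11·L_2(x) + 31·L_3(x) + 1144·L_4(x).
Expanding and collecting terms gives g(x) = x^4 - 4x^3 + 3x^2 - 5x + 3.
Check: g(0) = 3. ✓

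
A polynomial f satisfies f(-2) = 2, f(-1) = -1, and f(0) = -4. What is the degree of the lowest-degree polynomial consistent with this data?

1

Forward differences of the values at n = -2, -1, 0:
  f  : 2  -1  -4
  Δ  : -3  -3
  Δ^2: 0
The first differences are constant (-3) and nonzero, while all higher differences vanish, so the minimal degree is 1.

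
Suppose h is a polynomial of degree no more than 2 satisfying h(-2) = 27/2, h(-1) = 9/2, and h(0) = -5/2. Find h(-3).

Using the Lagrange interpolation formula with nodes -2, -1, 0:
  L_0(t) = (t + 1)t / 2
  L_1(t) = (t + 2)t / -1
  L_2(t) = (t + 2)(t + 1) / 2
Then h(t) = 27/2·L_0(t) + 9/2·L_1(t) - 5/2·L_2(t).
Expanding and collecting terms gives h(t) = t^2 - 6t - 5/2.
Evaluating at t = -3: h(-3) = 49/2.

49/2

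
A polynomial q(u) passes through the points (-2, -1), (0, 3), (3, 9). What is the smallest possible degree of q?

Divided differences on the nodes -2, 0, 3:
  order 0: -1  3  9
  order 1: 2  2
  order 2: 0
The order-1 divided differences are all 2 (nonzero) and every higher order vanishes, so the data lies on a polynomial of degree exactly 1.

1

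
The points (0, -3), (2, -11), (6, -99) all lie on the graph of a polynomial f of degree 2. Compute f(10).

Write f(u) = au^2 + bu + c. Substituting each data point gives a linear system:
  c = -3
  4a + 2b + c = -11
  36a + 6b + c = -99
Solving the system yields a = -3, b = 2, c = -3.
So f(u) = -3u² + 2u - 3.
Then f(10) = -283.

-283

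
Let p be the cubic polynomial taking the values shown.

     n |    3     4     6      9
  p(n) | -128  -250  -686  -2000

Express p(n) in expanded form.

Using the Lagrange interpolation formula with nodes 3, 4, 6, 9:
  L_0(n) = (n - 4)(n - 6)(n - 9) / -18
  L_1(n) = (n - 3)(n - 6)(n - 9) / 10
  L_2(n) = (n - 3)(n - 4)(n - 9) / -18
  L_3(n) = (n - 3)(n - 4)(n - 6) / 90
Then p(n) = -128·L_0(n) - 250·L_1(n) - 686·L_2(n) - 2000·L_3(n).
Expanding and collecting terms gives p(n) = -2n³ - 6n² - 6n - 2.
Check: p(9) = -2000. ✓

p(n) = -2n^3 - 6n^2 - 6n - 2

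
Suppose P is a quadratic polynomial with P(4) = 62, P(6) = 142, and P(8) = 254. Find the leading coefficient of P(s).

4

Write P(s) = as^2 + bs + c. Substituting each data point gives a linear system:
  16a + 4b + c = 62
  36a + 6b + c = 142
  64a + 8b + c = 254
Solving the system yields a = 4, b = 0, c = -2.
So P(s) = 4s² - 2.
The leading coefficient is 4.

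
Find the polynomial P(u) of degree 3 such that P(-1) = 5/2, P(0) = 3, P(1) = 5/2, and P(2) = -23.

P(u) = -4u^3 - (1/2)u^2 + 4u + 3

Write P(u) = au^3 + bu^2 + cu + d. Substituting each data point gives a linear system:
  -a + b - c + d = 5/2
  d = 3
  a + b + c + d = 5/2
  8a + 4b + 2c + d = -23
Solving the system yields a = -4, b = -1/2, c = 4, d = 3.
So P(u) = -4u^3 - (1/2)u^2 + 4u + 3.
Check: P(0) = 3. ✓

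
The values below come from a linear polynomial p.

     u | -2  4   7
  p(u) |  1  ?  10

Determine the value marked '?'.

7

The 2 known points determine the degree-1 polynomial uniquely.
Write p(u) = au + b. Substituting each data point gives a linear system:
  -2a + b = 1
  7a + b = 10
Solving the system yields a = 1, b = 3.
So p(u) = u + 3.
Then p(4) = 7.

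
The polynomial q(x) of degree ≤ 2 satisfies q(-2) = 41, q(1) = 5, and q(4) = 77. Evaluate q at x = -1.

Forward differences of the values at x = -2, 1, 4:
  q  : 41  5  77
  Δ  : -36  72
  Δ^2: 108
The second differences are constant, confirming degree 2.
Interpolating (Newton forward form) and evaluating at x = -1 gives q(-1) = 17.

17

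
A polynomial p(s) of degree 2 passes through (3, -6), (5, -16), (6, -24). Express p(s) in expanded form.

Using the Lagrange interpolation formula with nodes 3, 5, 6:
  L_0(s) = (s - 5)(s - 6) / 6
  L_1(s) = (s - 3)(s - 6) / -2
  L_2(s) = (s - 3)(s - 5) / 3
Then p(s) = -6·L_0(s) - 16·L_1(s) - 24·L_2(s).
Expanding and collecting terms gives p(s) = -s^2 + 3s - 6.
Check: p(3) = -6. ✓

p(s) = -s^2 + 3s - 6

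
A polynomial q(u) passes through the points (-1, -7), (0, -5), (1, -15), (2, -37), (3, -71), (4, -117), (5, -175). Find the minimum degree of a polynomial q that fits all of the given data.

Forward differences of the values at u = -1, 0, 1, 2, 3, 4, 5:
  q  : -7  -5  -15  -37  -71  -117  -175
  Δ  : 2  -10  -22  -34  -46  -58
  Δ^2: -12  -12  -12  -12  -12
  Δ^3: 0  0  0  0
  Δ^4: 0  0  0
  Δ^5: 0  0
  Δ^6: 0
The second differences are constant (-12) and nonzero, while all higher differences vanish, so the minimal degree is 2.

2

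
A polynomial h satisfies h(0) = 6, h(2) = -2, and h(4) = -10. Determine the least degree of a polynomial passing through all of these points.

1

Forward differences of the values at n = 0, 2, 4:
  h  : 6  -2  -10
  Δ  : -8  -8
  Δ^2: 0
The first differences are constant (-8) and nonzero, while all higher differences vanish, so the minimal degree is 1.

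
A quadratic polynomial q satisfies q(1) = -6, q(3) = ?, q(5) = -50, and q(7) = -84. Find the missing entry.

The 3 known points determine the degree-2 polynomial uniquely.
Write q(t) = at^2 + bt + c. Substituting each data point gives a linear system:
  a + b + c = -6
  25a + 5b + c = -50
  49a + 7b + c = -84
Solving the system yields a = -1, b = -5, c = 0.
So q(t) = -t^2 - 5t.
Then q(3) = -24.

-24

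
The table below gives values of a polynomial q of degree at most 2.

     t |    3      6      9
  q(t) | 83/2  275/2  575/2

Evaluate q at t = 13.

1143/2

Forward differences of the values at t = 3, 6, 9:
  q  : 83/2  275/2  575/2
  Δ  : 96  150
  Δ^2: 54
The second differences are constant, confirming degree 2.
Interpolating (Newton forward form) and evaluating at t = 13 gives q(13) = 1143/2.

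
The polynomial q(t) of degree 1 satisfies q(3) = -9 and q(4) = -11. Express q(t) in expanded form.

q(t) = -2t - 3

Using the Lagrange interpolation formula with nodes 3, 4:
  L_0(t) = (t - 4) / -1
  L_1(t) = (t - 3) / 1
Then q(t) = -9·L_0(t) - 11·L_1(t).
Expanding and collecting terms gives q(t) = -2t - 3.
Check: q(4) = -11. ✓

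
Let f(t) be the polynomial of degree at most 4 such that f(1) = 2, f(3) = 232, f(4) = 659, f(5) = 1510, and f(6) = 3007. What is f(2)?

55

Write f(t) = at^4 + bt^3 + ct^2 + dt + e. Substituting each data point gives a linear system:
  a + b + c + d + e = 2
  81a + 27b + 9c + 3d + e = 232
  256a + 64b + 16c + 4d + e = 659
  625a + 125b + 25c + 5d + e = 1510
  1296a + 216b + 36c + 6d + e = 3007
Solving the system yields a = 2, b = 1, c = 6, d = -2, e = -5.
So f(t) = 2t^4 + t^3 + 6t^2 - 2t - 5.
Then f(2) = 55.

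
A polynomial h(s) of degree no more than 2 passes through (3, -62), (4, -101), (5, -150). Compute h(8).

Write h(s) = as^2 + bs + c. Substituting each data point gives a linear system:
  9a + 3b + c = -62
  16a + 4b + c = -101
  25a + 5b + c = -150
Solving the system yields a = -5, b = -4, c = -5.
So h(s) = -5s² - 4s - 5.
Then h(8) = -357.

-357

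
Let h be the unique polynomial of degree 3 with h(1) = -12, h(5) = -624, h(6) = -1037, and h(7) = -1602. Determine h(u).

Write h(u) = au^3 + bu^2 + cu + d. Substituting each data point gives a linear system:
  a + b + c + d = -12
  125a + 25b + 5c + d = -624
  216a + 36b + 6c + d = -1037
  343a + 49b + 7c + d = -1602
Solving the system yields a = -4, b = -4, c = -5, d = 1.
So h(u) = -4u³ - 4u² - 5u + 1.
Check: h(1) = -12. ✓

h(u) = -4u^3 - 4u^2 - 5u + 1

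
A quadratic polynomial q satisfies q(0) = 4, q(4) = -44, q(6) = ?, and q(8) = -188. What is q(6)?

The 3 known points determine the degree-2 polynomial uniquely.
Write q(s) = as^2 + bs + c. Substituting each data point gives a linear system:
  c = 4
  16a + 4b + c = -44
  64a + 8b + c = -188
Solving the system yields a = -3, b = 0, c = 4.
So q(s) = -3s^2 + 4.
Then q(6) = -104.

-104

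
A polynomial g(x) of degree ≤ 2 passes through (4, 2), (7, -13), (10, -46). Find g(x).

Write g(x) = ax^2 + bx + c. Substituting each data point gives a linear system:
  16a + 4b + c = 2
  49a + 7b + c = -13
  100a + 10b + c = -46
Solving the system yields a = -1, b = 6, c = -6.
So g(x) = -x^2 + 6x - 6.
Check: g(7) = -13. ✓

g(x) = -x^2 + 6x - 6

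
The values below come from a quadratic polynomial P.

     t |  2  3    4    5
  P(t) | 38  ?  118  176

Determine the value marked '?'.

72

On equispaced nodes a degree-2 polynomial has vanishing third forward difference, so
  - P(2) + 3·P(3) - 3·P(4) + P(5) = 0.
Substituting the known values and solving for P(3):
  3·P(3) = 216
  P(3) = 72.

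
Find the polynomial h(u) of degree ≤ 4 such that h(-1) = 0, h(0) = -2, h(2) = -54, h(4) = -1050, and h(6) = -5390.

Write h(u) = au^4 + bu^3 + cu^2 + du + e. Substituting each data point gives a linear system:
  a - b + c - d + e = 0
  e = -2
  16a + 8b + 4c + 2d + e = -54
  256a + 64b + 16c + 4d + e = -1050
  1296a + 216b + 36c + 6d + e = -5390
Solving the system yields a = -4, b = -2, c = 6, d = 2, e = -2.
So h(u) = -4u^4 - 2u^3 + 6u^2 + 2u - 2.
Check: h(2) = -54. ✓

h(u) = -4u^4 - 2u^3 + 6u^2 + 2u - 2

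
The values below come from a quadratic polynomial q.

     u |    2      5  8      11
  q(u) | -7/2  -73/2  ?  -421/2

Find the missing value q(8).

On equispaced nodes a degree-2 polynomial has vanishing third forward difference, so
  - q(2) + 3·q(5) - 3·q(8) + q(11) = 0.
Substituting the known values and solving for q(8):
  -3·q(8) = 633/2
  q(8) = -211/2.

-211/2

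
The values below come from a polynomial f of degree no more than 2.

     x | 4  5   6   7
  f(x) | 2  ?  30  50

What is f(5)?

14

The 3 known points determine the degree-2 polynomial uniquely.
Write f(x) = ax^2 + bx + c. Substituting each data point gives a linear system:
  16a + 4b + c = 2
  36a + 6b + c = 30
  49a + 7b + c = 50
Solving the system yields a = 2, b = -6, c = -6.
So f(x) = 2x^2 - 6x - 6.
Then f(5) = 14.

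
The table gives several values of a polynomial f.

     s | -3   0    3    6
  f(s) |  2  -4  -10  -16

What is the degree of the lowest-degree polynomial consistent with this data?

1

Forward differences of the values at s = -3, 0, 3, 6:
  f  : 2  -4  -10  -16
  Δ  : -6  -6  -6
  Δ^2: 0  0
  Δ^3: 0
The first differences are constant (-6) and nonzero, while all higher differences vanish, so the minimal degree is 1.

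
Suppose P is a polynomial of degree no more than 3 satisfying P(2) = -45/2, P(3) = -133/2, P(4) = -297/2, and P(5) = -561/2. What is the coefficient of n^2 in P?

-1

Write P(n) = an^3 + bn^2 + cn + d. Substituting each data point gives a linear system:
  8a + 4b + 2c + d = -45/2
  27a + 9b + 3c + d = -133/2
  64a + 16b + 4c + d = -297/2
  125a + 25b + 5c + d = -561/2
Solving the system yields a = -2, b = -1, c = -1, d = -1/2.
So P(n) = -2n^3 - n^2 - n - 1/2.
The coefficient of n^2 is -1.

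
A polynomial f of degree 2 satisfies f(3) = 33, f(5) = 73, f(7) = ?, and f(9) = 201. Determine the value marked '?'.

The 3 known points determine the degree-2 polynomial uniquely.
Write f(u) = au^2 + bu + c. Substituting each data point gives a linear system:
  9a + 3b + c = 33
  25a + 5b + c = 73
  81a + 9b + c = 201
Solving the system yields a = 2, b = 4, c = 3.
So f(u) = 2u^2 + 4u + 3.
Then f(7) = 129.

129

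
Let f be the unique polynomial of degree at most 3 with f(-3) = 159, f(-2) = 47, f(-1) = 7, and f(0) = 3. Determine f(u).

f(u) = -6u^3 + 2u + 3

Write f(u) = au^3 + bu^2 + cu + d. Substituting each data point gives a linear system:
  -27a + 9b - 3c + d = 159
  -8a + 4b - 2c + d = 47
  -a + b - c + d = 7
  d = 3
Solving the system yields a = -6, b = 0, c = 2, d = 3.
So f(u) = -6u³ + 2u + 3.
Check: f(0) = 3. ✓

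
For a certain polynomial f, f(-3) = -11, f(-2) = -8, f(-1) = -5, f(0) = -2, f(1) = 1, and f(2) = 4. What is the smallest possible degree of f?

1

Forward differences of the values at n = -3, -2, -1, 0, 1, 2:
  f  : -11  -8  -5  -2  1  4
  Δ  : 3  3  3  3  3
  Δ^2: 0  0  0  0
  Δ^3: 0  0  0
  Δ^4: 0  0
  Δ^5: 0
The first differences are constant (3) and nonzero, while all higher differences vanish, so the minimal degree is 1.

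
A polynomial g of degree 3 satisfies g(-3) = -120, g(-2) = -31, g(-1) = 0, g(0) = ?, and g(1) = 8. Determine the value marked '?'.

3

On equispaced nodes a degree-3 polynomial has vanishing fourth forward difference, so
  g(-3) - 4·g(-2) + 6·g(-1) - 4·g(0) + g(1) = 0.
Substituting the known values and solving for g(0):
  -4·g(0) = -12
  g(0) = 3.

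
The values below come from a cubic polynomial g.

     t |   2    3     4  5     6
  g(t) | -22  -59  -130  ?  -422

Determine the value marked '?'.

The 4 known points determine the degree-3 polynomial uniquely.
Write g(t) = at^3 + bt^2 + ct + d. Substituting each data point gives a linear system:
  8a + 4b + 2c + d = -22
  27a + 9b + 3c + d = -59
  64a + 16b + 4c + d = -130
  216a + 36b + 6c + d = -422
Solving the system yields a = -2, b = 1, c = -4, d = -2.
So g(t) = -2t³ + t² - 4t - 2.
Then g(5) = -247.

-247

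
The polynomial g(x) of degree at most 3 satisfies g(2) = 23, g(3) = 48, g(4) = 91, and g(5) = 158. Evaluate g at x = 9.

Using the Lagrange interpolation formula with nodes 2, 3, 4, 5:
  L_0(x) = (x - 3)(x - 4)(x - 5) / -6
  L_1(x) = (x - 2)(x - 4)(x - 5) / 2
  L_2(x) = (x - 2)(x - 3)(x - 5) / -2
  L_3(x) = (x - 2)(x - 3)(x - 4) / 6
Then g(x) = 23·L_0(x) + 48·L_1(x) + 91·L_2(x) + 158·L_3(x).
Expanding and collecting terms gives g(x) = x^3 + 6x + 3.
Evaluating at x = 9: g(9) = 786.

786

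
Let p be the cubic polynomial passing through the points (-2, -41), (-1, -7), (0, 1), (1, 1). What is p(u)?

Using the Lagrange interpolation formula with nodes -2, -1, 0, 1:
  L_0(u) = (u + 1)u(u - 1) / -6
  L_1(u) = (u + 2)u(u - 1) / 2
  L_2(u) = (u + 2)(u + 1)(u - 1) / -2
  L_3(u) = (u + 2)(u + 1)u / 6
Then p(u) = -41·L_0(u) - 7·L_1(u) + 1·L_2(u) + 1·L_3(u).
Expanding and collecting terms gives p(u) = 3u^3 - 4u^2 + u + 1.
Check: p(0) = 1. ✓

p(u) = 3u^3 - 4u^2 + u + 1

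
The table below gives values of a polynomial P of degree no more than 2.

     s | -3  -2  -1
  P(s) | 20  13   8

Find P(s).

Write P(s) = as^2 + bs + c. Substituting each data point gives a linear system:
  9a - 3b + c = 20
  4a - 2b + c = 13
  a - b + c = 8
Solving the system yields a = 1, b = -2, c = 5.
So P(s) = s^2 - 2s + 5.
Check: P(-1) = 8. ✓

P(s) = s^2 - 2s + 5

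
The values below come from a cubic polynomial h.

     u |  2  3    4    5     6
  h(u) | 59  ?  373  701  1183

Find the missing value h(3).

The 4 known points determine the degree-3 polynomial uniquely.
Write h(u) = au^3 + bu^2 + cu + d. Substituting each data point gives a linear system:
  8a + 4b + 2c + d = 59
  64a + 16b + 4c + d = 373
  125a + 25b + 5c + d = 701
  216a + 36b + 6c + d = 1183
Solving the system yields a = 5, b = 2, c = 5, d = 1.
So h(u) = 5u³ + 2u² + 5u + 1.
Then h(3) = 169.

169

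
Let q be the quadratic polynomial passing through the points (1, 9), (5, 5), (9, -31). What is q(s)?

q(s) = -s^2 + 5s + 5

Using the Lagrange interpolation formula with nodes 1, 5, 9:
  L_0(s) = (s - 5)(s - 9) / 32
  L_1(s) = (s - 1)(s - 9) / -16
  L_2(s) = (s - 1)(s - 5) / 32
Then q(s) = 9·L_0(s) + 5·L_1(s) - 31·L_2(s).
Expanding and collecting terms gives q(s) = -s^2 + 5s + 5.
Check: q(5) = 5. ✓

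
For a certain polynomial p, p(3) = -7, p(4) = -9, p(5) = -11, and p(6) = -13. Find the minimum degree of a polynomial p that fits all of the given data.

Forward differences of the values at t = 3, 4, 5, 6:
  p  : -7  -9  -11  -13
  Δ  : -2  -2  -2
  Δ^2: 0  0
  Δ^3: 0
The first differences are constant (-2) and nonzero, while all higher differences vanish, so the minimal degree is 1.

1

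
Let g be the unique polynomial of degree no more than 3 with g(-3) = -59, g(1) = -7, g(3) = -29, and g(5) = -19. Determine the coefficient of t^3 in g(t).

1

Write g(t) = at^3 + bt^2 + ct + d. Substituting each data point gives a linear system:
  -27a + 9b - 3c + d = -59
  a + b + c + d = -7
  27a + 9b + 3c + d = -29
  125a + 25b + 5c + d = -19
Solving the system yields a = 1, b = -5, c = -4, d = 1.
So g(t) = t^3 - 5t^2 - 4t + 1.
The leading coefficient is 1.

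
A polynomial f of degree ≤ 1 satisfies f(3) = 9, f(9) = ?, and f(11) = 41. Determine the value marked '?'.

33

The 2 known points determine the degree-1 polynomial uniquely.
Write f(x) = ax + b. Substituting each data point gives a linear system:
  3a + b = 9
  11a + b = 41
Solving the system yields a = 4, b = -3.
So f(x) = 4x - 3.
Then f(9) = 33.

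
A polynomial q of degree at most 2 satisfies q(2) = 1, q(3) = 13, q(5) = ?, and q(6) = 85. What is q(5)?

55

The 3 known points determine the degree-2 polynomial uniquely.
Write q(s) = as^2 + bs + c. Substituting each data point gives a linear system:
  4a + 2b + c = 1
  9a + 3b + c = 13
  36a + 6b + c = 85
Solving the system yields a = 3, b = -3, c = -5.
So q(s) = 3s² - 3s - 5.
Then q(5) = 55.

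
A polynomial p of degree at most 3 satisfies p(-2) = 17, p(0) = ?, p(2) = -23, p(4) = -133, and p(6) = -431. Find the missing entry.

On equispaced nodes a degree-3 polynomial has vanishing fourth forward difference, so
  p(-2) - 4·p(0) + 6·p(2) - 4·p(4) + p(6) = 0.
Substituting the known values and solving for p(0):
  -4·p(0) = 20
  p(0) = -5.

-5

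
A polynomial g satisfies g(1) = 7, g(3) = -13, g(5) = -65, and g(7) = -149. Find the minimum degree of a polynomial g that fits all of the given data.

2

Forward differences of the values at u = 1, 3, 5, 7:
  g  : 7  -13  -65  -149
  Δ  : -20  -52  -84
  Δ^2: -32  -32
  Δ^3: 0
The second differences are constant (-32) and nonzero, while all higher differences vanish, so the minimal degree is 2.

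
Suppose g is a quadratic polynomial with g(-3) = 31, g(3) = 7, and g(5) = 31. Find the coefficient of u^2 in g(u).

Write g(u) = au^2 + bu + c. Substituting each data point gives a linear system:
  9a - 3b + c = 31
  9a + 3b + c = 7
  25a + 5b + c = 31
Solving the system yields a = 2, b = -4, c = 1.
So g(u) = 2u^2 - 4u + 1.
The leading coefficient is 2.

2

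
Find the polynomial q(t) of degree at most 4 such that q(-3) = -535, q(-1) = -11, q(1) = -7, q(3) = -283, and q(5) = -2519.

q(t) = -5t^4 + 5t^3 - 3t - 4

Using the Lagrange interpolation formula with nodes -3, -1, 1, 3, 5:
  L_0(t) = (t + 1)(t - 1)(t - 3)(t - 5) / 384
  L_1(t) = (t + 3)(t - 1)(t - 3)(t - 5) / -96
  L_2(t) = (t + 3)(t + 1)(t - 3)(t - 5) / 64
  L_3(t) = (t + 3)(t + 1)(t - 1)(t - 5) / -96
  L_4(t) = (t + 3)(t + 1)(t - 1)(t - 3) / 384
Then q(t) = -535·L_0(t) - 11·L_1(t) - 7·L_2(t) - 283·L_3(t) - 2519·L_4(t).
Expanding and collecting terms gives q(t) = -5t⁴ + 5t³ - 3t - 4.
Check: q(-3) = -535. ✓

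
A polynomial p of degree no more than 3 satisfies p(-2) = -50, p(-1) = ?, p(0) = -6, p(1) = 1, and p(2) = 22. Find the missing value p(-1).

On equispaced nodes a degree-3 polynomial has vanishing fourth forward difference, so
  p(-2) - 4·p(-1) + 6·p(0) - 4·p(1) + p(2) = 0.
Substituting the known values and solving for p(-1):
  -4·p(-1) = 68
  p(-1) = -17.

-17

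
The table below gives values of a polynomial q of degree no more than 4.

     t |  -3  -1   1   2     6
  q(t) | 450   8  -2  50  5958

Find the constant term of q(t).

Write q(t) = at^4 + bt^3 + ct^2 + dt + e. Substituting each data point gives a linear system:
  81a - 27b + 9c - 3d + e = 450
  a - b + c - d + e = 8
  a + b + c + d + e = -2
  16a + 8b + 4c + 2d + e = 50
  1296a + 216b + 36c + 6d + e = 5958
Solving the system yields a = 5, b = -2, c = -2, d = -3, e = 0.
So q(t) = 5t^4 - 2t^3 - 2t^2 - 3t.
The constant term is 0.

0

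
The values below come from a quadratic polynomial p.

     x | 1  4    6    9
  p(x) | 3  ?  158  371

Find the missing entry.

The 3 known points determine the degree-2 polynomial uniquely.
Write p(x) = ax^2 + bx + c. Substituting each data point gives a linear system:
  a + b + c = 3
  36a + 6b + c = 158
  81a + 9b + c = 371
Solving the system yields a = 5, b = -4, c = 2.
So p(x) = 5x^2 - 4x + 2.
Then p(4) = 66.

66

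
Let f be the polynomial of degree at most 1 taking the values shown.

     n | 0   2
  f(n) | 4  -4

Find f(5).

-16

Using the Lagrange interpolation formula with nodes 0, 2:
  L_0(n) = (n - 2) / -2
  L_1(n) = n / 2
Then f(n) = 4·L_0(n) - 4·L_1(n).
Expanding and collecting terms gives f(n) = -4n + 4.
Evaluating at n = 5: f(5) = -16.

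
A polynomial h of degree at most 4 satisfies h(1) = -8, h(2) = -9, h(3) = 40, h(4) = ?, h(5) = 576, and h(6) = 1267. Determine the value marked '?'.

The 5 known points determine the degree-4 polynomial uniquely.
Write h(x) = ax^4 + bx^3 + cx^2 + dx + e. Substituting each data point gives a linear system:
  a + b + c + d + e = -8
  16a + 8b + 4c + 2d + e = -9
  81a + 27b + 9c + 3d + e = 40
  625a + 125b + 25c + 5d + e = 576
  1296a + 216b + 36c + 6d + e = 1267
Solving the system yields a = 1, b = 1, c = -6, d = -5, e = 1.
So h(x) = x⁴ + x³ - 6x² - 5x + 1.
Then h(4) = 205.

205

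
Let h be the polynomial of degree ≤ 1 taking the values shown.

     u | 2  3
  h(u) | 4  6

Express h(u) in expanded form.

Using the Lagrange interpolation formula with nodes 2, 3:
  L_0(u) = (u - 3) / -1
  L_1(u) = (u - 2) / 1
Then h(u) = 4·L_0(u) + 6·L_1(u).
Expanding and collecting terms gives h(u) = 2u.
Check: h(2) = 4. ✓

h(u) = 2u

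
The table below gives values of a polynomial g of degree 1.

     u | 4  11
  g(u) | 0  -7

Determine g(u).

Write g(u) = au + b. Substituting each data point gives a linear system:
  4a + b = 0
  11a + b = -7
Solving the system yields a = -1, b = 4.
So g(u) = -u + 4.
Check: g(4) = 0. ✓

g(u) = -u + 4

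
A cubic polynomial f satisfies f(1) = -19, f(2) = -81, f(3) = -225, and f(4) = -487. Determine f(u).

f(u) = -6u^3 - 5u^2 - 5u - 3

Write f(u) = au^3 + bu^2 + cu + d. Substituting each data point gives a linear system:
  a + b + c + d = -19
  8a + 4b + 2c + d = -81
  27a + 9b + 3c + d = -225
  64a + 16b + 4c + d = -487
Solving the system yields a = -6, b = -5, c = -5, d = -3.
So f(u) = -6u^3 - 5u^2 - 5u - 3.
Check: f(4) = -487. ✓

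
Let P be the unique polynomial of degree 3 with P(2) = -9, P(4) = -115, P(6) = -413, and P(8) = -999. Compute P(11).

-2628

Write P(n) = an^3 + bn^2 + cn + d. Substituting each data point gives a linear system:
  8a + 4b + 2c + d = -9
  64a + 16b + 4c + d = -115
  216a + 36b + 6c + d = -413
  512a + 64b + 8c + d = -999
Solving the system yields a = -2, b = 0, c = 3, d = 1.
So P(n) = -2n^3 + 3n + 1.
Then P(11) = -2628.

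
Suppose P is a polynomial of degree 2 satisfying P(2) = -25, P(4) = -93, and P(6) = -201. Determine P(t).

P(t) = -5t^2 - 4t + 3

Write P(t) = at^2 + bt + c. Substituting each data point gives a linear system:
  4a + 2b + c = -25
  16a + 4b + c = -93
  36a + 6b + c = -201
Solving the system yields a = -5, b = -4, c = 3.
So P(t) = -5t^2 - 4t + 3.
Check: P(2) = -25. ✓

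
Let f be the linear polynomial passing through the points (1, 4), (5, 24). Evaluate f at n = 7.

34

Write f(n) = an + b. Substituting each data point gives a linear system:
  a + b = 4
  5a + b = 24
Solving the system yields a = 5, b = -1.
So f(n) = 5n - 1.
Then f(7) = 34.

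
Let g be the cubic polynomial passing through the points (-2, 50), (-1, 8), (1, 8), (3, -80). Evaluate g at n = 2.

-10

Write g(n) = an^3 + bn^2 + cn + d. Substituting each data point gives a linear system:
  -8a + 4b - 2c + d = 50
  -a + b - c + d = 8
  a + b + c + d = 8
  27a + 9b + 3c + d = -80
Solving the system yields a = -5, b = 4, c = 5, d = 4.
So g(n) = -5n³ + 4n² + 5n + 4.
Then g(2) = -10.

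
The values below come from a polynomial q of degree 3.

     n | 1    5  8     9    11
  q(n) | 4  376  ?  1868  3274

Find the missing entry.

1348

The 4 known points determine the degree-3 polynomial uniquely.
Write q(n) = an^3 + bn^2 + cn + d. Substituting each data point gives a linear system:
  a + b + c + d = 4
  125a + 25b + 5c + d = 376
  729a + 81b + 9c + d = 1868
  1331a + 121b + 11c + d = 3274
Solving the system yields a = 2, b = 5, c = 1, d = -4.
So q(n) = 2n³ + 5n² + n - 4.
Then q(8) = 1348.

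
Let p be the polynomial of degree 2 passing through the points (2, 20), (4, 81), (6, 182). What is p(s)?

p(s) = 5s^2 + (1/2)s - 1

Write p(s) = as^2 + bs + c. Substituting each data point gives a linear system:
  4a + 2b + c = 20
  16a + 4b + c = 81
  36a + 6b + c = 182
Solving the system yields a = 5, b = 1/2, c = -1.
So p(s) = 5s² + (1/2)s - 1.
Check: p(6) = 182. ✓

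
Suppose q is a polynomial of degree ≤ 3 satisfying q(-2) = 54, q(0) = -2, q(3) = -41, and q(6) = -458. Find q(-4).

Using the Lagrange interpolation formula with nodes -2, 0, 3, 6:
  L_0(s) = s(s - 3)(s - 6) / -80
  L_1(s) = (s + 2)(s - 3)(s - 6) / 36
  L_2(s) = (s + 2)s(s - 6) / -45
  L_3(s) = (s + 2)s(s - 3) / 144
Then q(s) = 54·L_0(s) - 2·L_1(s) - 41·L_2(s) - 458·L_3(s).
Expanding and collecting terms gives q(s) = -3s³ + 6s² - 4s - 2.
Evaluating at s = -4: q(-4) = 302.

302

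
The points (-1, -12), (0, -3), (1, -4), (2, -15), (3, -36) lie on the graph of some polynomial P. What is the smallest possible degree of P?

2

Forward differences of the values at u = -1, 0, 1, 2, 3:
  P  : -12  -3  -4  -15  -36
  Δ  : 9  -1  -11  -21
  Δ^2: -10  -10  -10
  Δ^3: 0  0
  Δ^4: 0
The second differences are constant (-10) and nonzero, while all higher differences vanish, so the minimal degree is 2.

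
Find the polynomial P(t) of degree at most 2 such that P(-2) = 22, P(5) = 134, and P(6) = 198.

Write P(t) = at^2 + bt + c. Substituting each data point gives a linear system:
  4a - 2b + c = 22
  25a + 5b + c = 134
  36a + 6b + c = 198
Solving the system yields a = 6, b = -2, c = -6.
So P(t) = 6t^2 - 2t - 6.
Check: P(5) = 134. ✓

P(t) = 6t^2 - 2t - 6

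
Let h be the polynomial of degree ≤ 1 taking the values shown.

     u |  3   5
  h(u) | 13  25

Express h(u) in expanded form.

h(u) = 6u - 5

Write h(u) = au + b. Substituting each data point gives a linear system:
  3a + b = 13
  5a + b = 25
Solving the system yields a = 6, b = -5.
So h(u) = 6u - 5.
Check: h(3) = 13. ✓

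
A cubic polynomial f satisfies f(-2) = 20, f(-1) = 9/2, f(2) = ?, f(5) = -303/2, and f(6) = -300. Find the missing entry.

12

The 4 known points determine the degree-3 polynomial uniquely.
Write f(n) = an^3 + bn^2 + cn + d. Substituting each data point gives a linear system:
  -8a + 4b - 2c + d = 20
  -a + b - c + d = 9/2
  125a + 25b + 5c + d = -303/2
  216a + 36b + 6c + d = -300
Solving the system yields a = -2, b = 5/2, c = 6, d = 6.
So f(n) = -2n³ + (5/2)n² + 6n + 6.
Then f(2) = 12.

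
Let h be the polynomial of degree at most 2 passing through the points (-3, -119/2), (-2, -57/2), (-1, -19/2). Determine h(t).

h(t) = -6t^2 + t - 5/2

Write h(t) = at^2 + bt + c. Substituting each data point gives a linear system:
  9a - 3b + c = -119/2
  4a - 2b + c = -57/2
  a - b + c = -19/2
Solving the system yields a = -6, b = 1, c = -5/2.
So h(t) = -6t^2 + t - 5/2.
Check: h(-3) = -119/2. ✓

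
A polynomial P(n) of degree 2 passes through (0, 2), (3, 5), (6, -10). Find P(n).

P(n) = -n^2 + 4n + 2

Write P(n) = an^2 + bn + c. Substituting each data point gives a linear system:
  c = 2
  9a + 3b + c = 5
  36a + 6b + c = -10
Solving the system yields a = -1, b = 4, c = 2.
So P(n) = -n^2 + 4n + 2.
Check: P(6) = -10. ✓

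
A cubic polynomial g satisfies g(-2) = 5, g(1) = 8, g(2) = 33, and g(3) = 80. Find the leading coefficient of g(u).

1

Write g(u) = au^3 + bu^2 + cu + d. Substituting each data point gives a linear system:
  -8a + 4b - 2c + d = 5
  a + b + c + d = 8
  8a + 4b + 2c + d = 33
  27a + 9b + 3c + d = 80
Solving the system yields a = 1, b = 5, c = 3, d = -1.
So g(u) = u^3 + 5u^2 + 3u - 1.
The leading coefficient is 1.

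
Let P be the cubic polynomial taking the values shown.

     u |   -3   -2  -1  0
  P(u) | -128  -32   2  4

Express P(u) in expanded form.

P(u) = 5u^3 - u^2 - 4u + 4

Using the Lagrange interpolation formula with nodes -3, -2, -1, 0:
  L_0(u) = (u + 2)(u + 1)u / -6
  L_1(u) = (u + 3)(u + 1)u / 2
  L_2(u) = (u + 3)(u + 2)u / -2
  L_3(u) = (u + 3)(u + 2)(u + 1) / 6
Then P(u) = -128·L_0(u) - 32·L_1(u) + 2·L_2(u) + 4·L_3(u).
Expanding and collecting terms gives P(u) = 5u^3 - u^2 - 4u + 4.
Check: P(-3) = -128. ✓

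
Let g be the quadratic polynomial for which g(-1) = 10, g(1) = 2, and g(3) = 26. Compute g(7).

170

Using the Lagrange interpolation formula with nodes -1, 1, 3:
  L_0(n) = (n - 1)(n - 3) / 8
  L_1(n) = (n + 1)(n - 3) / -4
  L_2(n) = (n + 1)(n - 1) / 8
Then g(n) = 10·L_0(n) + 2·L_1(n) + 26·L_2(n).
Expanding and collecting terms gives g(n) = 4n^2 - 4n + 2.
Evaluating at n = 7: g(7) = 170.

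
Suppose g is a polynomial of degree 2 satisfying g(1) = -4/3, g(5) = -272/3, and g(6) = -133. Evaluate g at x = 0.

Using the Lagrange interpolation formula with nodes 1, 5, 6:
  L_0(x) = (x - 5)(x - 6) / 20
  L_1(x) = (x - 1)(x - 6) / -4
  L_2(x) = (x - 1)(x - 5) / 5
Then g(x) = -4/3·L_0(x) - 272/3·L_1(x) - 133·L_2(x).
Expanding and collecting terms gives g(x) = -4x^2 + (5/3)x + 1.
Evaluating at x = 0: g(0) = 1.

1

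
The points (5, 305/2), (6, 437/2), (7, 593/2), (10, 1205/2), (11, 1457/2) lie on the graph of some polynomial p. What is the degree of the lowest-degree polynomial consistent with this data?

Divided differences on the nodes 5, 6, 7, 10, 11:
  order 0: 305/2  437/2  593/2  1205/2  1457/2
  order 1: 66  78  102  126
  order 2: 6  6  6
  order 3: 0  0
  order 4: 0
The order-2 divided differences are all 6 (nonzero) and every higher order vanishes, so the data lies on a polynomial of degree exactly 2.

2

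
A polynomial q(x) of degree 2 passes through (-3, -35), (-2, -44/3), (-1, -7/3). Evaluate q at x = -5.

-299/3

Using the Lagrange interpolation formula with nodes -3, -2, -1:
  L_0(x) = (x + 2)(x + 1) / 2
  L_1(x) = (x + 3)(x + 1) / -1
  L_2(x) = (x + 3)(x + 2) / 2
Then q(x) = -35·L_0(x) - 44/3·L_1(x) - 7/3·L_2(x).
Expanding and collecting terms gives q(x) = -4x² + (1/3)x + 2.
Evaluating at x = -5: q(-5) = -299/3.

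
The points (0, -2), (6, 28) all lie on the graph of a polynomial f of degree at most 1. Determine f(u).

Write f(u) = au + b. Substituting each data point gives a linear system:
  b = -2
  6a + b = 28
Solving the system yields a = 5, b = -2.
So f(u) = 5u - 2.
Check: f(6) = 28. ✓

f(u) = 5u - 2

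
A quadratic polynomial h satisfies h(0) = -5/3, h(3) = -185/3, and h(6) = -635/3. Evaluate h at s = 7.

-845/3

Using the Lagrange interpolation formula with nodes 0, 3, 6:
  L_0(s) = (s - 3)(s - 6) / 18
  L_1(s) = s(s - 6) / -9
  L_2(s) = s(s - 3) / 18
Then h(s) = -5/3·L_0(s) - 185/3·L_1(s) - 635/3·L_2(s).
Expanding and collecting terms gives h(s) = -5s^2 - 5s - 5/3.
Evaluating at s = 7: h(7) = -845/3.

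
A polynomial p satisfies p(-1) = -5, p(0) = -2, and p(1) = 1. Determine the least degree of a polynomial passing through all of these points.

1

Forward differences of the values at x = -1, 0, 1:
  p  : -5  -2  1
  Δ  : 3  3
  Δ^2: 0
The first differences are constant (3) and nonzero, while all higher differences vanish, so the minimal degree is 1.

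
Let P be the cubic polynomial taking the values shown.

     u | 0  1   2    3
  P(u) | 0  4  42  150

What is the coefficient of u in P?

Write P(u) = au^3 + bu^2 + cu + d. Substituting each data point gives a linear system:
  d = 0
  a + b + c + d = 4
  8a + 4b + 2c + d = 42
  27a + 9b + 3c + d = 150
Solving the system yields a = 6, b = -1, c = -1, d = 0.
So P(u) = 6u³ - u² - u.
The coefficient of u is -1.

-1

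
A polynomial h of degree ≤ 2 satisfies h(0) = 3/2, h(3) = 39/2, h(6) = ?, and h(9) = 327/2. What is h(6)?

On equispaced nodes a degree-2 polynomial has vanishing third forward difference, so
  - h(0) + 3·h(3) - 3·h(6) + h(9) = 0.
Substituting the known values and solving for h(6):
  -3·h(6) = -441/2
  h(6) = 147/2.

147/2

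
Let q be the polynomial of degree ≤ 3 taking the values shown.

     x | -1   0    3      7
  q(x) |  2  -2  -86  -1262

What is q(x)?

q(x) = -4x^3 + 2x^2 + 2x - 2

Using the Lagrange interpolation formula with nodes -1, 0, 3, 7:
  L_0(x) = x(x - 3)(x - 7) / -32
  L_1(x) = (x + 1)(x - 3)(x - 7) / 21
  L_2(x) = (x + 1)x(x - 7) / -48
  L_3(x) = (x + 1)x(x - 3) / 224
Then q(x) = 2·L_0(x) - 2·L_1(x) - 86·L_2(x) - 1262·L_3(x).
Expanding and collecting terms gives q(x) = -4x^3 + 2x^2 + 2x - 2.
Check: q(-1) = 2. ✓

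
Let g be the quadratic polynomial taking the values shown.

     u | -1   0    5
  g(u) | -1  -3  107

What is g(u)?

g(u) = 4u^2 + 2u - 3

Using the Lagrange interpolation formula with nodes -1, 0, 5:
  L_0(u) = u(u - 5) / 6
  L_1(u) = (u + 1)(u - 5) / -5
  L_2(u) = (u + 1)u / 30
Then g(u) = -1·L_0(u) - 3·L_1(u) + 107·L_2(u).
Expanding and collecting terms gives g(u) = 4u² + 2u - 3.
Check: g(0) = -3. ✓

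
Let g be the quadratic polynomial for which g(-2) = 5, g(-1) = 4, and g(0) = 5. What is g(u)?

Write g(u) = au^2 + bu + c. Substituting each data point gives a linear system:
  4a - 2b + c = 5
  a - b + c = 4
  c = 5
Solving the system yields a = 1, b = 2, c = 5.
So g(u) = u^2 + 2u + 5.
Check: g(-2) = 5. ✓

g(u) = u^2 + 2u + 5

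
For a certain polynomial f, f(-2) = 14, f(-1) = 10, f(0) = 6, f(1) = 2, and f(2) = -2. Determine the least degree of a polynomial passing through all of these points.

1

Forward differences of the values at x = -2, -1, 0, 1, 2:
  f  : 14  10  6  2  -2
  Δ  : -4  -4  -4  -4
  Δ^2: 0  0  0
  Δ^3: 0  0
  Δ^4: 0
The first differences are constant (-4) and nonzero, while all higher differences vanish, so the minimal degree is 1.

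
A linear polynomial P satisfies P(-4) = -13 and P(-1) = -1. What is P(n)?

Using the Lagrange interpolation formula with nodes -4, -1:
  L_0(n) = (n + 1) / -3
  L_1(n) = (n + 4) / 3
Then P(n) = -13·L_0(n) - 1·L_1(n).
Expanding and collecting terms gives P(n) = 4n + 3.
Check: P(-4) = -13. ✓

P(n) = 4n + 3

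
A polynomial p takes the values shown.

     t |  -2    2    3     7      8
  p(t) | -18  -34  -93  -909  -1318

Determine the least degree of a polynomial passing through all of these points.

3

Divided differences on the nodes -2, 2, 3, 7, 8:
  order 0: -18  -34  -93  -909  -1318
  order 1: -4  -59  -204  -409
  order 2: -11  -29  -41
  order 3: -2  -2
  order 4: 0
The order-3 divided differences are all -2 (nonzero) and every higher order vanishes, so the data lies on a polynomial of degree exactly 3.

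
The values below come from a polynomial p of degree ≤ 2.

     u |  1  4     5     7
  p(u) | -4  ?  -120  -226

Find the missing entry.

-79

The 3 known points determine the degree-2 polynomial uniquely.
Write p(u) = au^2 + bu + c. Substituting each data point gives a linear system:
  a + b + c = -4
  25a + 5b + c = -120
  49a + 7b + c = -226
Solving the system yields a = -4, b = -5, c = 5.
So p(u) = -4u^2 - 5u + 5.
Then p(4) = -79.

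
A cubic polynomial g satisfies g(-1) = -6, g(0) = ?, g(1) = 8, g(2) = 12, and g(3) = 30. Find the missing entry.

The 4 known points determine the degree-3 polynomial uniquely.
Write g(t) = at^3 + bt^2 + ct + d. Substituting each data point gives a linear system:
  -a + b - c + d = -6
  a + b + c + d = 8
  8a + 4b + 2c + d = 12
  27a + 9b + 3c + d = 30
Solving the system yields a = 2, b = -5, c = 5, d = 6.
So g(t) = 2t^3 - 5t^2 + 5t + 6.
Then g(0) = 6.

6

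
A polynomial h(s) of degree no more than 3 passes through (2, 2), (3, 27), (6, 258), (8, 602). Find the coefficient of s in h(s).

-4

Write h(s) = as^3 + bs^2 + cs + d. Substituting each data point gives a linear system:
  8a + 4b + 2c + d = 2
  27a + 9b + 3c + d = 27
  216a + 36b + 6c + d = 258
  512a + 64b + 8c + d = 602
Solving the system yields a = 1, b = 2, c = -4, d = -6.
So h(s) = s^3 + 2s^2 - 4s - 6.
The coefficient of s is -4.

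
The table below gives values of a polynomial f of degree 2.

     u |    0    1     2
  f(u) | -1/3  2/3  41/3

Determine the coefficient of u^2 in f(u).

Write f(u) = au^2 + bu + c. Substituting each data point gives a linear system:
  c = -1/3
  a + b + c = 2/3
  4a + 2b + c = 41/3
Solving the system yields a = 6, b = -5, c = -1/3.
So f(u) = 6u^2 - 5u - 1/3.
The leading coefficient is 6.

6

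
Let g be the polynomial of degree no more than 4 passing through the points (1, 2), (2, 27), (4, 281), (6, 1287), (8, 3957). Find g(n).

g(n) = n^4 - n^3 + 6n^2 - n - 3

Write g(n) = an^4 + bn^3 + cn^2 + dn + e. Substituting each data point gives a linear system:
  a + b + c + d + e = 2
  16a + 8b + 4c + 2d + e = 27
  256a + 64b + 16c + 4d + e = 281
  1296a + 216b + 36c + 6d + e = 1287
  4096a + 512b + 64c + 8d + e = 3957
Solving the system yields a = 1, b = -1, c = 6, d = -1, e = -3.
So g(n) = n⁴ - n³ + 6n² - n - 3.
Check: g(1) = 2. ✓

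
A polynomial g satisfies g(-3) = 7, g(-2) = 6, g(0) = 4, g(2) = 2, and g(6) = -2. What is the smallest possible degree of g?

1

Divided differences on the nodes -3, -2, 0, 2, 6:
  order 0: 7  6  4  2  -2
  order 1: -1  -1  -1  -1
  order 2: 0  0  0
  order 3: 0  0
  order 4: 0
The order-1 divided differences are all -1 (nonzero) and every higher order vanishes, so the data lies on a polynomial of degree exactly 1.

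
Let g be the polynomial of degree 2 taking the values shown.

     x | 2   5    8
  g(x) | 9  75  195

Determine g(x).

Using the Lagrange interpolation formula with nodes 2, 5, 8:
  L_0(x) = (x - 5)(x - 8) / 18
  L_1(x) = (x - 2)(x - 8) / -9
  L_2(x) = (x - 2)(x - 5) / 18
Then g(x) = 9·L_0(x) + 75·L_1(x) + 195·L_2(x).
Expanding and collecting terms gives g(x) = 3x^2 + x - 5.
Check: g(2) = 9. ✓

g(x) = 3x^2 + x - 5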